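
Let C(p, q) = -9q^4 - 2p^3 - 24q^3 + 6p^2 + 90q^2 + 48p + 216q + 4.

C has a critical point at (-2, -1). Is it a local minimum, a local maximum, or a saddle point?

The mixed partial ∂²C/∂p∂q is 0, so the Hessian at any point is diag(C_pp, C_qq) = diag(12(-p + 1), 36(-3q^2 - 4q + 5)).
At (-2, -1): H = diag(36, 216).
Both eigenvalues are positive, so H is positive definite: a local minimum.

local minimum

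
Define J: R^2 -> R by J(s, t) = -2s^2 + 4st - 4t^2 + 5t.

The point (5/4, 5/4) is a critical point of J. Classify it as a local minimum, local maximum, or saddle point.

The Hessian of J is constant: H = [[-4, 4], [4, -8]].
det(H) = (-4)·(-8) − 4² = 16.
det(H) > 0 and tr(H) = -12 < 0, so H is negative definite and the point is a local maximum.

local maximum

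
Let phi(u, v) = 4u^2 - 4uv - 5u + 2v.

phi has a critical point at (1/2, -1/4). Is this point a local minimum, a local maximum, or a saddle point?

The Hessian of phi is constant: H = [[8, -4], [-4, 0]].
det(H) = 8·0 − (-4)² = -16.
Since det(H) < 0, H is indefinite and the critical point is a saddle point.

saddle point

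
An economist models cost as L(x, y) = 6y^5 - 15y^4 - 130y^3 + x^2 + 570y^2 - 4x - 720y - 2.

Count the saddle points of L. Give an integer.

2

L separates as a function of x plus a function of y, so ∇L=0 decouples.
∂L/∂x = 2(x - 2) = 0 at x ∈ {2}; ∂L/∂y = 30(y - 3)(y - 2)(y - 1)(y + 4) = 0 at y ∈ {-4, 1, 2, 3}.
The Hessian is diagonal: diag(L_xx, L_yy). Second derivatives: L_xx(2)=2; L_yy(-4)=-6300, L_yy(1)=300, L_yy(2)=-180, L_yy(3)=420.
Saddle points occur where the two diagonal entries have opposite signs: (2, -4), (2, 2). Count: 2.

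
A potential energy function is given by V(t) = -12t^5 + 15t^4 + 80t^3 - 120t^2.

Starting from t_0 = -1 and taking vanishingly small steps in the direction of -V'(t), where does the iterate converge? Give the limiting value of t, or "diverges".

-2

V'(t) = -60t(t - 2)(t - 1)(t + 2), so V'(-1) = 360.
Gradient descent moves in the -V' direction, i.e. t is decreasing.
The nearest critical point in that direction is t = -2, where V'' = 1440 > 0 (a local minimum). The iterate converges there.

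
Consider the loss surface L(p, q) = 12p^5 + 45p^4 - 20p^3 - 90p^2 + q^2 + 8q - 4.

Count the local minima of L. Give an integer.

2

L separates as a function of p plus a function of q, so ∇L=0 decouples.
∂L/∂p = 60p(p - 1)(p + 1)(p + 3) = 0 at p ∈ {-3, -1, 0, 1}; ∂L/∂q = 2(q + 4) = 0 at q ∈ {-4}.
The Hessian is diagonal: diag(L_pp, L_qq). Second derivatives: L_pp(-3)=-1440, L_pp(-1)=240, L_pp(0)=-180, L_pp(1)=480; L_qq(-4)=2.
Local minima occur where both diagonal entries positive: (-1, -4), (1, -4). Count: 2.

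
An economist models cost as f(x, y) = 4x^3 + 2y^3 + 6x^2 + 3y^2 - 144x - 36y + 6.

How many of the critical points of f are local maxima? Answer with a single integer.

1

f separates as a function of x plus a function of y, so ∇f=0 decouples.
∂f/∂x = 12(x - 3)(x + 4) = 0 at x ∈ {-4, 3}; ∂f/∂y = 6(y - 2)(y + 3) = 0 at y ∈ {-3, 2}.
The Hessian is diagonal: diag(f_xx, f_yy). Second derivatives: f_xx(-4)=-84, f_xx(3)=84; f_yy(-3)=-30, f_yy(2)=30.
Local maxima occur where both diagonal entries negative: (-4, -3). Count: 1.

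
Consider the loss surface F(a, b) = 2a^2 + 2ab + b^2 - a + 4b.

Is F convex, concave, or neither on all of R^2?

F is quadratic, so its Hessian is the constant matrix H = [[4, 2], [2, 2]].
det(H) = 4, tr(H) = 6.
det(H) > 0 and tr(H) > 0, so H is positive definite everywhere: convex.

convex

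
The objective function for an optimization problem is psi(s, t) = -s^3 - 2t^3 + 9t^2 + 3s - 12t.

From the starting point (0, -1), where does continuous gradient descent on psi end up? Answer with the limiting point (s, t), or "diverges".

psi is separable, so gradient descent decouples: s follows -∂psi/∂s, t follows -∂psi/∂t.
∂psi/∂s = -3(s - 1)(s + 1); at s=0 this is 3, so s decreases.
∂psi/∂t = -6(t - 2)(t - 1); at t=-1 this is -36, so t increases.
s converges to its nearest critical value -1 (a local min of the s-part); t converges to 1. The iterate converges to (-1, 1).

(-1, 1)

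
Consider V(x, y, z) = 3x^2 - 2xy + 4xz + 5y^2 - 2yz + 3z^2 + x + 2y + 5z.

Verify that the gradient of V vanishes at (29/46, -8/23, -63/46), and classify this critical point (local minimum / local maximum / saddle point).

local minimum

∇V = (6x - 2y + 4z + 1, -2x + 10y - 2z + 2, 4x - 2y + 6z + 5); substituting (29/46, -8/23, -63/46) gives ∇V = (0, 0, 0), so (29/46, -8/23, -63/46) is indeed a critical point.
The Hessian is constant: H = [[6, -2, 4], [-2, 10, -2], [4, -2, 6]].
Leading principal minors: Δ₁ = 6, Δ₂ = 56, Δ₃ = 184.
All leading minors are positive, so H is positive definite: a local minimum.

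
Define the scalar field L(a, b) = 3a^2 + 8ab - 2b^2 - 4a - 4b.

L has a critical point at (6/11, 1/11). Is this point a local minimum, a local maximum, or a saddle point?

The Hessian of L is constant: H = [[6, 8], [8, -4]].
det(H) = 6·(-4) − 8² = -88.
Since det(H) < 0, H is indefinite and the critical point is a saddle point.

saddle point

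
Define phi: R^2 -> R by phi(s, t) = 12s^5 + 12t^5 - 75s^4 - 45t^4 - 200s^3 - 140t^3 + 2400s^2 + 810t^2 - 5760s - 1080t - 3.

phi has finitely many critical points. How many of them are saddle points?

8

phi separates as a function of s plus a function of t, so ∇phi=0 decouples.
∂phi/∂s = 60(s - 4)(s - 3)(s - 2)(s + 4) = 0 at s ∈ {-4, 2, 3, 4}; ∂phi/∂t = 60(t - 3)(t - 2)(t - 1)(t + 3) = 0 at t ∈ {-3, 1, 2, 3}.
The Hessian is diagonal: diag(phi_ss, phi_tt). Second derivatives: phi_ss(-4)=-20160, phi_ss(2)=720, phi_ss(3)=-420, phi_ss(4)=960; phi_tt(-3)=-7200, phi_tt(1)=480, phi_tt(2)=-300, phi_tt(3)=720.
Saddle points occur where the two diagonal entries have opposite signs: (-4, 1), (-4, 3), (2, -3), (2, 2), (3, 1), (3, 3), (4, -3), (4, 2). Count: 8.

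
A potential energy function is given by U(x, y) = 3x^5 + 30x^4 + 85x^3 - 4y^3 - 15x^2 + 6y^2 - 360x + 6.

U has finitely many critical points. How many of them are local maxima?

2

U separates as a function of x plus a function of y, so ∇U=0 decouples.
∂U/∂x = 15(x - 1)(x + 2)(x + 3)(x + 4) = 0 at x ∈ {-4, -3, -2, 1}; ∂U/∂y = -12y(y - 1) = 0 at y ∈ {0, 1}.
The Hessian is diagonal: diag(U_xx, U_yy). Second derivatives: U_xx(-4)=-150, U_xx(-3)=60, U_xx(-2)=-90, U_xx(1)=900; U_yy(0)=12, U_yy(1)=-12.
Local maxima occur where both diagonal entries negative: (-4, 1), (-2, 1). Count: 2.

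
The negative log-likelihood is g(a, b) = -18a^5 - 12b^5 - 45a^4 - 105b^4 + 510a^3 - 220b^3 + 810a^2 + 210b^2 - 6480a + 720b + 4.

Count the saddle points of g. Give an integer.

g separates as a function of a plus a function of b, so ∇g=0 decouples.
∂g/∂a = -90(a - 3)(a - 2)(a + 3)(a + 4) = 0 at a ∈ {-4, -3, 2, 3}; ∂g/∂b = -60(b - 1)(b + 1)(b + 3)(b + 4) = 0 at b ∈ {-4, -3, -1, 1}.
The Hessian is diagonal: diag(g_aa, g_bb). Second derivatives: g_aa(-4)=3780, g_aa(-3)=-2700, g_aa(2)=2700, g_aa(3)=-3780; g_bb(-4)=900, g_bb(-3)=-480, g_bb(-1)=720, g_bb(1)=-2400.
Saddle points occur where the two diagonal entries have opposite signs: (-4, -3), (-4, 1), (-3, -4), (-3, -1), (2, -3), (2, 1), (3, -4), (3, -1). Count: 8.

8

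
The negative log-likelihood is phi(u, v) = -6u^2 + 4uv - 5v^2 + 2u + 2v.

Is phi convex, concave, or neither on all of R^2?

phi is quadratic, so its Hessian is the constant matrix H = [[-12, 4], [4, -10]].
det(H) = 104, tr(H) = -22.
det(H) > 0 and tr(H) < 0, so H is negative definite everywhere: concave.

concave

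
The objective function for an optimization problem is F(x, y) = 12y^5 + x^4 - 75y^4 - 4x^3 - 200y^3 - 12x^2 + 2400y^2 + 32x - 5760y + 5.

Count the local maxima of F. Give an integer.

F separates as a function of x plus a function of y, so ∇F=0 decouples.
∂F/∂x = 4(x - 4)(x - 1)(x + 2) = 0 at x ∈ {-2, 1, 4}; ∂F/∂y = 60(y - 4)(y - 3)(y - 2)(y + 4) = 0 at y ∈ {-4, 2, 3, 4}.
The Hessian is diagonal: diag(F_xx, F_yy). Second derivatives: F_xx(-2)=72, F_xx(1)=-36, F_xx(4)=72; F_yy(-4)=-20160, F_yy(2)=720, F_yy(3)=-420, F_yy(4)=960.
Local maxima occur where both diagonal entries negative: (1, -4), (1, 3). Count: 2.

2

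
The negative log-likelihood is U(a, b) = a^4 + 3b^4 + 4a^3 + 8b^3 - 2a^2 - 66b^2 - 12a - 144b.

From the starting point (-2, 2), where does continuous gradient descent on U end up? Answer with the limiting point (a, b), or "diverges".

(-3, 3)

U is separable, so gradient descent decouples: a follows -∂U/∂a, b follows -∂U/∂b.
∂U/∂a = 4(a - 1)(a + 1)(a + 3); at a=-2 this is 12, so a decreases.
∂U/∂b = 12(b - 3)(b + 1)(b + 4); at b=2 this is -216, so b increases.
a converges to its nearest critical value -3 (a local min of the a-part); b converges to 3. The iterate converges to (-3, 3).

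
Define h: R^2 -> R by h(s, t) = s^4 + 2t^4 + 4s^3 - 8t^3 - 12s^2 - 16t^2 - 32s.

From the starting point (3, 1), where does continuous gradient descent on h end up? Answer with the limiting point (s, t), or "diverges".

(2, 4)

h is separable, so gradient descent decouples: s follows -∂h/∂s, t follows -∂h/∂t.
∂h/∂s = 4(s - 2)(s + 1)(s + 4); at s=3 this is 112, so s decreases.
∂h/∂t = 8t(t - 4)(t + 1); at t=1 this is -48, so t increases.
s converges to its nearest critical value 2 (a local min of the s-part); t converges to 4. The iterate converges to (2, 4).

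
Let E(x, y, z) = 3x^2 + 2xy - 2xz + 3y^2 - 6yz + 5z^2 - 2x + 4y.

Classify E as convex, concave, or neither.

convex

E is quadratic, so its Hessian is the constant matrix H = [[6, 2, -2], [2, 6, -6], [-2, -6, 10]].
Leading principal minors: 6, 32, 128.
All positive ⇒ H ≻ 0 ⇒ convex.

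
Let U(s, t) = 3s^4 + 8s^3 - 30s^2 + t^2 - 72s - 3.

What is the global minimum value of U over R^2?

U(s,t) separates as P(s) + Q(t) − 3, so its minimum is min P + min Q − 3.
P'(s) = 12(s - 2)(s + 1)(s + 3) vanishes at s ∈ {-3, -1, 2}; Q'(t) = 2t vanishes at t ∈ {0}.
Local minima of P (where P''>0): P(-3)=-27, P(2)=-152. Local minima of Q: Q(0)=0.
So the global minimum of U is P(2) + Q(0) − 3 = -152 + 0 − 3 = -155, attained at (2, 0).

-155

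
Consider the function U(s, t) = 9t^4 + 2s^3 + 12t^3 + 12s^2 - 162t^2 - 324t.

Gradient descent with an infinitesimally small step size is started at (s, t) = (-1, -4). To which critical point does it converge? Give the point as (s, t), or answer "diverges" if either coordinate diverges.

(0, -3)

U is separable, so gradient descent decouples: s follows -∂U/∂s, t follows -∂U/∂t.
∂U/∂s = 6s(s + 4); at s=-1 this is -18, so s increases.
∂U/∂t = 36(t - 3)(t + 1)(t + 3); at t=-4 this is -756, so t increases.
s converges to its nearest critical value 0 (a local min of the s-part); t converges to -3. The iterate converges to (0, -3).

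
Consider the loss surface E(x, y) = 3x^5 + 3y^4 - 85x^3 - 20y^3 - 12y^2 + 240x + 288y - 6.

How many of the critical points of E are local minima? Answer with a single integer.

4

E separates as a function of x plus a function of y, so ∇E=0 decouples.
∂E/∂x = 15(x - 4)(x - 1)(x + 1)(x + 4) = 0 at x ∈ {-4, -1, 1, 4}; ∂E/∂y = 12(y - 4)(y - 3)(y + 2) = 0 at y ∈ {-2, 3, 4}.
The Hessian is diagonal: diag(E_xx, E_yy). Second derivatives: E_xx(-4)=-1800, E_xx(-1)=450, E_xx(1)=-450, E_xx(4)=1800; E_yy(-2)=360, E_yy(3)=-60, E_yy(4)=72.
Local minima occur where both diagonal entries positive: (-1, -2), (-1, 4), (4, -2), (4, 4). Count: 4.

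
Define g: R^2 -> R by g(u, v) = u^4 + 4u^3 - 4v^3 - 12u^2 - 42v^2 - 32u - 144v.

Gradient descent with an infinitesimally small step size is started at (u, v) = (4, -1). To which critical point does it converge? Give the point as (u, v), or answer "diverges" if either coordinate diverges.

g is separable, so gradient descent decouples: u follows -∂g/∂u, v follows -∂g/∂v.
∂g/∂u = 4(u - 2)(u + 1)(u + 4); at u=4 this is 320, so u decreases.
∂g/∂v = -12(v + 3)(v + 4); at v=-1 this is -72, so v increases.
The v-coordinate has no critical point in that direction and runs off to infinity.

diverges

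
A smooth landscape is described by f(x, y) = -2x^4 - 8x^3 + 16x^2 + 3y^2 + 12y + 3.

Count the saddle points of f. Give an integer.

f separates as a function of x plus a function of y, so ∇f=0 decouples.
∂f/∂x = -8x(x - 1)(x + 4) = 0 at x ∈ {-4, 0, 1}; ∂f/∂y = 6(y + 2) = 0 at y ∈ {-2}.
The Hessian is diagonal: diag(f_xx, f_yy). Second derivatives: f_xx(-4)=-160, f_xx(0)=32, f_xx(1)=-40; f_yy(-2)=6.
Saddle points occur where the two diagonal entries have opposite signs: (-4, -2), (1, -2). Count: 2.

2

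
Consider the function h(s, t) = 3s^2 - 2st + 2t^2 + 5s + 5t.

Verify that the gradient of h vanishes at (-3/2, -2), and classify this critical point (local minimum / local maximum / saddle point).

local minimum

∇h = (6s - 2t + 5, -2s + 4t + 5); substituting (-3/2, -2) gives ∇h = (0, 0), so (-3/2, -2) is indeed a critical point.
The Hessian of h is constant: H = [[6, -2], [-2, 4]].
det(H) = 6·4 − (-2)² = 20.
det(H) > 0 and tr(H) = 10 > 0, so H is positive definite and the point is a local minimum.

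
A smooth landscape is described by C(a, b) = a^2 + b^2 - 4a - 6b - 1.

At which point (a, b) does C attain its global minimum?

(2, 3)

C(a,b) separates as P(a) + Q(b) − 1, so its minimum is min P + min Q − 1.
P'(a) = 2a - 4 vanishes at a ∈ {2}; Q'(b) = 2b - 6 vanishes at b ∈ {3}.
Local minima of P (where P''>0): P(2)=-4. Local minima of Q: Q(3)=-9.
So the global minimum of C is P(2) + Q(3) − 1 = -4 − 9 − 1 = -14, attained at (2, 3).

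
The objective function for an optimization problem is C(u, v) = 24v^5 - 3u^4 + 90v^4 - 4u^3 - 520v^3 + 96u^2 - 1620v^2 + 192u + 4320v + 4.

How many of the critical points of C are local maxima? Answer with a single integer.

C separates as a function of u plus a function of v, so ∇C=0 decouples.
∂C/∂u = -12(u - 4)(u + 1)(u + 4) = 0 at u ∈ {-4, -1, 4}; ∂C/∂v = 120(v - 3)(v - 1)(v + 3)(v + 4) = 0 at v ∈ {-4, -3, 1, 3}.
The Hessian is diagonal: diag(C_uu, C_vv). Second derivatives: C_uu(-4)=-288, C_uu(-1)=180, C_uu(4)=-480; C_vv(-4)=-4200, C_vv(-3)=2880, C_vv(1)=-4800, C_vv(3)=10080.
Local maxima occur where both diagonal entries negative: (-4, -4), (-4, 1), (4, -4), (4, 1). Count: 4.

4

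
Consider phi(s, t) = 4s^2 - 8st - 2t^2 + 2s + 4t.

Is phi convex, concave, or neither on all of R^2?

neither

phi is quadratic, so its Hessian is the constant matrix H = [[8, -8], [-8, -4]].
det(H) = -96, tr(H) = 4.
det(H) < 0, so H is indefinite: neither convex nor concave.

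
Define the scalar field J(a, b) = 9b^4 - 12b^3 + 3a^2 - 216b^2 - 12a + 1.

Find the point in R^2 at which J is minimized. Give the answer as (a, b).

(2, 4)

J(a,b) separates as P(a) + Q(b) + 1, so its minimum is min P + min Q + 1.
P'(a) = 6a - 12 vanishes at a ∈ {2}; Q'(b) = 36b(b - 4)(b + 3) vanishes at b ∈ {-3, 0, 4}.
Local minima of P (where P''>0): P(2)=-12. Local minima of Q: Q(-3)=-891, Q(4)=-1920.
So the global minimum of J is P(2) + Q(4) + 1 = -12 − 1920 + 1 = -1931, attained at (2, 4).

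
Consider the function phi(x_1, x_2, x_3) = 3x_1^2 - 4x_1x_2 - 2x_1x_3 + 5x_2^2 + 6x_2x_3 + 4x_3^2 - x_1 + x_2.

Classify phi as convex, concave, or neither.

phi is quadratic, so its Hessian is the constant matrix H = [[6, -4, -2], [-4, 10, 6], [-2, 6, 8]].
Leading principal minors: 6, 44, 192.
All positive ⇒ H ≻ 0 ⇒ convex.

convex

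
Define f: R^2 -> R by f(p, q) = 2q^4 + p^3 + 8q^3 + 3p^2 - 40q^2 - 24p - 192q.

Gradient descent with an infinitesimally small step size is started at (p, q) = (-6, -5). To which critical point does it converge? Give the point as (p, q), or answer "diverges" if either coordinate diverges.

f is separable, so gradient descent decouples: p follows -∂f/∂p, q follows -∂f/∂q.
∂f/∂p = 3(p - 2)(p + 4); at p=-6 this is 48, so p decreases.
∂f/∂q = 8(q - 3)(q + 2)(q + 4); at q=-5 this is -192, so q increases.
The p-coordinate has no critical point in that direction and runs off to infinity.

diverges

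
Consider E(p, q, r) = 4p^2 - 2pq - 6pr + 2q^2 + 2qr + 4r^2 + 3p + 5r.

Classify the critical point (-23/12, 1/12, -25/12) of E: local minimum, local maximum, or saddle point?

The Hessian is constant: H = [[8, -2, -6], [-2, 4, 2], [-6, 2, 8]].
Leading principal minors: Δ₁ = 8, Δ₂ = 28, Δ₃ = 96.
All leading minors are positive, so H is positive definite: a local minimum.

local minimum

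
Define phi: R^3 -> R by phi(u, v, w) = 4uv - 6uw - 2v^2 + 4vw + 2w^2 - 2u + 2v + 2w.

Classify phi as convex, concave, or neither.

neither

phi is quadratic, so its Hessian is the constant matrix H = [[0, 4, -6], [4, -4, 4], [-6, 4, 4]].
Leading principal minors: 0, -16, -112.
Neither pattern holds ⇒ H is indefinite ⇒ neither convex nor concave.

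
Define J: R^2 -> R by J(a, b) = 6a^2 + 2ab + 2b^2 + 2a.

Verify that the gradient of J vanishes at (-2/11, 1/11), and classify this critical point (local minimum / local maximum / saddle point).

local minimum

∇J = (12a + 2b + 2, 2a + 4b); substituting (-2/11, 1/11) gives ∇J = (0, 0), so (-2/11, 1/11) is indeed a critical point.
The Hessian of J is constant: H = [[12, 2], [2, 4]].
det(H) = 12·4 − 2² = 44.
det(H) > 0 and tr(H) = 16 > 0, so H is positive definite and the point is a local minimum.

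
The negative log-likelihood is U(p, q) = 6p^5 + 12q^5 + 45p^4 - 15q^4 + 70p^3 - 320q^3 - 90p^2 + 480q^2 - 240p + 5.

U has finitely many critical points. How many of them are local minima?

4

U separates as a function of p plus a function of q, so ∇U=0 decouples.
∂U/∂p = 30(p - 1)(p + 1)(p + 2)(p + 4) = 0 at p ∈ {-4, -2, -1, 1}; ∂U/∂q = 60q(q - 4)(q - 1)(q + 4) = 0 at q ∈ {-4, 0, 1, 4}.
The Hessian is diagonal: diag(U_pp, U_qq). Second derivatives: U_pp(-4)=-900, U_pp(-2)=180, U_pp(-1)=-180, U_pp(1)=900; U_qq(-4)=-9600, U_qq(0)=960, U_qq(1)=-900, U_qq(4)=5760.
Local minima occur where both diagonal entries positive: (-2, 0), (-2, 4), (1, 0), (1, 4). Count: 4.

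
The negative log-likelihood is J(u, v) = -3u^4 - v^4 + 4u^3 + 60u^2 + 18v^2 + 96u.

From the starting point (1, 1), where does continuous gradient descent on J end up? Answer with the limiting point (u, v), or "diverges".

(-1, 0)

J is separable, so gradient descent decouples: u follows -∂J/∂u, v follows -∂J/∂v.
∂J/∂u = -12(u - 4)(u + 1)(u + 2); at u=1 this is 216, so u decreases.
∂J/∂v = -4v(v - 3)(v + 3); at v=1 this is 32, so v decreases.
u converges to its nearest critical value -1 (a local min of the u-part); v converges to 0. The iterate converges to (-1, 0).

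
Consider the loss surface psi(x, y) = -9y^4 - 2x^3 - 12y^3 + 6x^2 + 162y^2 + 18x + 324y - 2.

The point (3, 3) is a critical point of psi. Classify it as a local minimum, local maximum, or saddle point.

local maximum

The mixed partial ∂²psi/∂x∂y is 0, so the Hessian at any point is diag(psi_xx, psi_yy) = diag(12(-x + 1), 36(-3y^2 - 2y + 9)).
At (3, 3): H = diag(-24, -864).
Both eigenvalues are negative, so H is negative definite: a local maximum.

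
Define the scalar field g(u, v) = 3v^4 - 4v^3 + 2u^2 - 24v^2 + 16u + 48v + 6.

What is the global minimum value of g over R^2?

g(u,v) separates as P(u) + Q(v) + 6, so its minimum is min P + min Q + 6.
P'(u) = 4u + 16 vanishes at u ∈ {-4}; Q'(v) = 12(v - 2)(v - 1)(v + 2) vanishes at v ∈ {-2, 1, 2}.
Local minima of P (where P''>0): P(-4)=-32. Local minima of Q: Q(-2)=-112, Q(2)=16.
So the global minimum of g is P(-4) + Q(-2) + 6 = -32 − 112 + 6 = -138, attained at (-4, -2).

-138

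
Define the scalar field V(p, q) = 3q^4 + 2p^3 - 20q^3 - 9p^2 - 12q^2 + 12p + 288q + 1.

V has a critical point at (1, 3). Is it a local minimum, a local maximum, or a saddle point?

The mixed partial ∂²V/∂p∂q is 0, so the Hessian at any point is diag(V_pp, V_qq) = diag(6(2p - 3), 12(3q^2 - 10q - 2)).
At (1, 3): H = diag(-6, -60).
Both eigenvalues are negative, so H is negative definite: a local maximum.

local maximum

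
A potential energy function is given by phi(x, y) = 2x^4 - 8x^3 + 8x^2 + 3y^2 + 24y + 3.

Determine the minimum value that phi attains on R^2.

-45

phi(x,y) separates as P(x) + Q(y) + 3, so its minimum is min P + min Q + 3.
P'(x) = 8x(x - 2)(x - 1) vanishes at x ∈ {0, 1, 2}; Q'(y) = 6y + 24 vanishes at y ∈ {-4}.
Local minima of P (where P''>0): P(0)=0, P(2)=0. Local minima of Q: Q(-4)=-48.
So the global minimum of phi is P(0) + Q(-4) + 3 = 0 − 48 + 3 = -45, attained at (0, -4).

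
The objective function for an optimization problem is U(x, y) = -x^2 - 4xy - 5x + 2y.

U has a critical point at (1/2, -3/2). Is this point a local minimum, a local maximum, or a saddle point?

saddle point

The Hessian of U is constant: H = [[-2, -4], [-4, 0]].
det(H) = (-2)·0 − (-4)² = -16.
Since det(H) < 0, H is indefinite and the critical point is a saddle point.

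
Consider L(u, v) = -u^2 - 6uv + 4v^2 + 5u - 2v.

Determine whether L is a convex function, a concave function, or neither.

L is quadratic, so its Hessian is the constant matrix H = [[-2, -6], [-6, 8]].
det(H) = -52, tr(H) = 6.
det(H) < 0, so H is indefinite: neither convex nor concave.

neither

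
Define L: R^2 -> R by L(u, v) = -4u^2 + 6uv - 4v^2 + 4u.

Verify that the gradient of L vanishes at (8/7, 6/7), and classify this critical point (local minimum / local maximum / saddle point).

∇L = (-8u + 6v + 4, 6u - 8v); substituting (8/7, 6/7) gives ∇L = (0, 0), so (8/7, 6/7) is indeed a critical point.
The Hessian of L is constant: H = [[-8, 6], [6, -8]].
det(H) = (-8)·(-8) − 6² = 28.
det(H) > 0 and tr(H) = -16 < 0, so H is negative definite and the point is a local maximum.

local maximum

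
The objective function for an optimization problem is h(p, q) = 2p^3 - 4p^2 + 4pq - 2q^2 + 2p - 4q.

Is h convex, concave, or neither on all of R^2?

neither

The term 2p^3 is cubic, so the Hessian is not constant.
∂²h/∂p² = 12p - 8, which takes both signs as p varies (negative for sufficiently negative p). A diagonal entry of the Hessian changing sign means the Hessian is neither positive- nor negative-semidefinite on all of R^2.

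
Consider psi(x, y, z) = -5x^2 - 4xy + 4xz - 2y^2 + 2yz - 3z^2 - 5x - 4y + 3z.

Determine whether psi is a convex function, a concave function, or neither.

concave

psi is quadratic, so its Hessian is the constant matrix H = [[-10, -4, 4], [-4, -4, 2], [4, 2, -6]].
Leading principal minors: -10, 24, -104.
Signs alternate −, +, − ⇒ H ≺ 0 ⇒ concave.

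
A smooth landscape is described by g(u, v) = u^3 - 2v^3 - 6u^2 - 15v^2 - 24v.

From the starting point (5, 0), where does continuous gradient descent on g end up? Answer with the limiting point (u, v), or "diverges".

diverges

g is separable, so gradient descent decouples: u follows -∂g/∂u, v follows -∂g/∂v.
∂g/∂u = 3u(u - 4); at u=5 this is 15, so u decreases.
∂g/∂v = -6(v + 1)(v + 4); at v=0 this is -24, so v increases.
The v-coordinate has no critical point in that direction and runs off to infinity.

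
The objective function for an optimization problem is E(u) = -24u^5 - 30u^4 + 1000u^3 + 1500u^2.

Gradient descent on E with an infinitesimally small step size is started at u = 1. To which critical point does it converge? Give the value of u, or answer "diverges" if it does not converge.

0

E'(u) = -120u(u - 5)(u + 1)(u + 5), so E'(1) = 5760.
Gradient descent moves in the -E' direction, i.e. u is decreasing.
The nearest critical point in that direction is u = 0, where E'' = 3000 > 0 (a local minimum). The iterate converges there.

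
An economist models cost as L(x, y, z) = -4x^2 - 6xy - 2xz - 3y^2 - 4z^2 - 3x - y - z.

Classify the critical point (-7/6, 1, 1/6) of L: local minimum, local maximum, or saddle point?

The Hessian is constant: H = [[-8, -6, -2], [-6, -6, 0], [-2, 0, -8]].
Leading principal minors: Δ₁ = -8, Δ₂ = 12, Δ₃ = -72.
The minors alternate sign starting negative (−, +, −), so H is negative definite: a local maximum.

local maximum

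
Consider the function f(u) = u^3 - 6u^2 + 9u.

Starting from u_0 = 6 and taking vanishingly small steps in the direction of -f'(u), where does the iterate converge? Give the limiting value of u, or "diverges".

f'(u) = 3(u - 3)(u - 1), so f'(6) = 45.
Gradient descent moves in the -f' direction, i.e. u is decreasing.
The nearest critical point in that direction is u = 3, where f'' = 6 > 0 (a local minimum). The iterate converges there.

3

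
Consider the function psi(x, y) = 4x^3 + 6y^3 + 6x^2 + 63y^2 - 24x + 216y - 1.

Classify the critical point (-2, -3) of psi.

The mixed partial ∂²psi/∂x∂y is 0, so the Hessian at any point is diag(psi_xx, psi_yy) = diag(12(2x + 1), 18(2y + 7)).
At (-2, -3): H = diag(-36, 18).
The eigenvalues have opposite signs, so H is indefinite: a saddle point.

saddle point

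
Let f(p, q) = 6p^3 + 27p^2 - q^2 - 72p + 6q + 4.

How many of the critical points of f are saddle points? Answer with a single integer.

f separates as a function of p plus a function of q, so ∇f=0 decouples.
∂f/∂p = 18(p - 1)(p + 4) = 0 at p ∈ {-4, 1}; ∂f/∂q = -2(q - 3) = 0 at q ∈ {3}.
The Hessian is diagonal: diag(f_pp, f_qq). Second derivatives: f_pp(-4)=-90, f_pp(1)=90; f_qq(3)=-2.
Saddle points occur where the two diagonal entries have opposite signs: (1, 3). Count: 1.

1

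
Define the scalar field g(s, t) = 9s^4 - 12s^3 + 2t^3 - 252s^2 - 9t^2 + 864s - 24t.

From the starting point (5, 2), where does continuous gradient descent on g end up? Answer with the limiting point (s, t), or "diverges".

g is separable, so gradient descent decouples: s follows -∂g/∂s, t follows -∂g/∂t.
∂g/∂s = 36(s - 3)(s - 2)(s + 4); at s=5 this is 1944, so s decreases.
∂g/∂t = 6(t - 4)(t + 1); at t=2 this is -36, so t increases.
s converges to its nearest critical value 3 (a local min of the s-part); t converges to 4. The iterate converges to (3, 4).

(3, 4)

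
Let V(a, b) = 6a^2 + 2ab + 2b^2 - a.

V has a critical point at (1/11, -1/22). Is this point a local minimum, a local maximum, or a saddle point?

The Hessian of V is constant: H = [[12, 2], [2, 4]].
det(H) = 12·4 − 2² = 44.
det(H) > 0 and tr(H) = 16 > 0, so H is positive definite and the point is a local minimum.

local minimum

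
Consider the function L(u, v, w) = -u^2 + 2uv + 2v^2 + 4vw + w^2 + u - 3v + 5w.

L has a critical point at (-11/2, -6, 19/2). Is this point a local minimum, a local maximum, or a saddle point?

saddle point

The Hessian is constant: H = [[-2, 2, 0], [2, 4, 4], [0, 4, 2]].
Leading principal minors: Δ₁ = -2, Δ₂ = -12, Δ₃ = 8.
The minors fit neither the all-positive nor the alternating-sign pattern, so H is indefinite: a saddle point.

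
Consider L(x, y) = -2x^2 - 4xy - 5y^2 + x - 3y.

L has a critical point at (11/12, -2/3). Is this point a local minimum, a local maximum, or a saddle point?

The Hessian of L is constant: H = [[-4, -4], [-4, -10]].
det(H) = (-4)·(-10) − (-4)² = 24.
det(H) > 0 and tr(H) = -14 < 0, so H is negative definite and the point is a local maximum.

local maximum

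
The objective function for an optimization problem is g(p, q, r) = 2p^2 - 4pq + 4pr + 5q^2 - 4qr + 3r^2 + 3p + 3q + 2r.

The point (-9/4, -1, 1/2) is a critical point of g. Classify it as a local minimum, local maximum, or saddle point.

The Hessian is constant: H = [[4, -4, 4], [-4, 10, -4], [4, -4, 6]].
Leading principal minors: Δ₁ = 4, Δ₂ = 24, Δ₃ = 48.
All leading minors are positive, so H is positive definite: a local minimum.

local minimum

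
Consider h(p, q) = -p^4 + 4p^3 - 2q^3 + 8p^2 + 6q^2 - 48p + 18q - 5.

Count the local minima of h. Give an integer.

h separates as a function of p plus a function of q, so ∇h=0 decouples.
∂h/∂p = -4(p - 3)(p - 2)(p + 2) = 0 at p ∈ {-2, 2, 3}; ∂h/∂q = -6(q - 3)(q + 1) = 0 at q ∈ {-1, 3}.
The Hessian is diagonal: diag(h_pp, h_qq). Second derivatives: h_pp(-2)=-80, h_pp(2)=16, h_pp(3)=-20; h_qq(-1)=24, h_qq(3)=-24.
Local minima occur where both diagonal entries positive: (2, -1). Count: 1.

1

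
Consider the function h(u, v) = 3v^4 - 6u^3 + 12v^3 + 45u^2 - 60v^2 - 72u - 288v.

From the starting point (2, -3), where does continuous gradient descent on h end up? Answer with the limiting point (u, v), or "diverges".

h is separable, so gradient descent decouples: u follows -∂h/∂u, v follows -∂h/∂v.
∂h/∂u = -18(u - 4)(u - 1); at u=2 this is 36, so u decreases.
∂h/∂v = 12(v - 3)(v + 2)(v + 4); at v=-3 this is 72, so v decreases.
u converges to its nearest critical value 1 (a local min of the u-part); v converges to -4. The iterate converges to (1, -4).

(1, -4)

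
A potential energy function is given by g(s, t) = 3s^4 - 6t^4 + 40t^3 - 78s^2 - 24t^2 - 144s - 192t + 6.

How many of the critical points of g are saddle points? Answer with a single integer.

5

g separates as a function of s plus a function of t, so ∇g=0 decouples.
∂g/∂s = 12(s - 4)(s + 1)(s + 3) = 0 at s ∈ {-3, -1, 4}; ∂g/∂t = -24(t - 4)(t - 2)(t + 1) = 0 at t ∈ {-1, 2, 4}.
The Hessian is diagonal: diag(g_ss, g_tt). Second derivatives: g_ss(-3)=168, g_ss(-1)=-120, g_ss(4)=420; g_tt(-1)=-360, g_tt(2)=144, g_tt(4)=-240.
Saddle points occur where the two diagonal entries have opposite signs: (-3, -1), (-3, 4), (-1, 2), (4, -1), (4, 4). Count: 5.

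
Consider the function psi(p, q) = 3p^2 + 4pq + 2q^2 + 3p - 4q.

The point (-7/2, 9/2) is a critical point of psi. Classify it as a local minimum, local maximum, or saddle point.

local minimum

The Hessian of psi is constant: H = [[6, 4], [4, 4]].
det(H) = 6·4 − 4² = 8.
det(H) > 0 and tr(H) = 10 > 0, so H is positive definite and the point is a local minimum.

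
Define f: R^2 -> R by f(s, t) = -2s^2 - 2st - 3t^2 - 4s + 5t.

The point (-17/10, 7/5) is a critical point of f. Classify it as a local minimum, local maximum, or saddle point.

local maximum

The Hessian of f is constant: H = [[-4, -2], [-2, -6]].
det(H) = (-4)·(-6) − (-2)² = 20.
det(H) > 0 and tr(H) = -10 < 0, so H is negative definite and the point is a local maximum.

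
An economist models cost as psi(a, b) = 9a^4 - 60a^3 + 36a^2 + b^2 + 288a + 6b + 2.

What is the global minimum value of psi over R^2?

psi(a,b) separates as P(a) + Q(b) + 2, so its minimum is min P + min Q + 2.
P'(a) = 36(a - 4)(a - 2)(a + 1) vanishes at a ∈ {-1, 2, 4}; Q'(b) = 2b + 6 vanishes at b ∈ {-3}.
Local minima of P (where P''>0): P(-1)=-183, P(4)=192. Local minima of Q: Q(-3)=-9.
So the global minimum of psi is P(-1) + Q(-3) + 2 = -183 − 9 + 2 = -190, attained at (-1, -3).

-190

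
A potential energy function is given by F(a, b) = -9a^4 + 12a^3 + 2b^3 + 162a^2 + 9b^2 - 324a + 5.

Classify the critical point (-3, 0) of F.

The mixed partial ∂²F/∂a∂b is 0, so the Hessian at any point is diag(F_aa, F_bb) = diag(36(-3a^2 + 2a + 9), 6(2b + 3)).
At (-3, 0): H = diag(-864, 18).
The eigenvalues have opposite signs, so H is indefinite: a saddle point.

saddle point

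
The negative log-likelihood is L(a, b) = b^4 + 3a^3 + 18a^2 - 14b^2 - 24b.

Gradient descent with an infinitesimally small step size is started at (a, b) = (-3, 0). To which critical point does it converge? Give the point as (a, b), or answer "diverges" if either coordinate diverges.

L is separable, so gradient descent decouples: a follows -∂L/∂a, b follows -∂L/∂b.
∂L/∂a = 9a(a + 4); at a=-3 this is -27, so a increases.
∂L/∂b = 4(b - 3)(b + 1)(b + 2); at b=0 this is -24, so b increases.
a converges to its nearest critical value 0 (a local min of the a-part); b converges to 3. The iterate converges to (0, 3).

(0, 3)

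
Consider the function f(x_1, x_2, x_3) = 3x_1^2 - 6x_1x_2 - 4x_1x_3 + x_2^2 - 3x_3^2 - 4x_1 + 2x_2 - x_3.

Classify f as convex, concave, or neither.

f is quadratic, so its Hessian is the constant matrix H = [[6, -6, -4], [-6, 2, 0], [-4, 0, -6]].
Leading principal minors: 6, -24, 112.
Neither pattern holds ⇒ H is indefinite ⇒ neither convex nor concave.

neither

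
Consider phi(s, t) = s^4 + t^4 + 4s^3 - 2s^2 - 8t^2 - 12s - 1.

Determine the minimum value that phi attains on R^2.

phi(s,t) separates as P(s) + Q(t) − 1, so its minimum is min P + min Q − 1.
P'(s) = 4(s - 1)(s + 1)(s + 3) vanishes at s ∈ {-3, -1, 1}; Q'(t) = 4t(t - 2)(t + 2) vanishes at t ∈ {-2, 0, 2}.
Local minima of P (where P''>0): P(-3)=-9, P(1)=-9. Local minima of Q: Q(-2)=-16, Q(2)=-16.
So the global minimum of phi is P(-3) + Q(-2) − 1 = -9 − 16 − 1 = -26, attained at (-3, -2).

-26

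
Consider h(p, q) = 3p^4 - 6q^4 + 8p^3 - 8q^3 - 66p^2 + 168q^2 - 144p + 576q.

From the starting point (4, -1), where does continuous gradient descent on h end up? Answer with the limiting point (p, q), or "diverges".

(3, -2)

h is separable, so gradient descent decouples: p follows -∂h/∂p, q follows -∂h/∂q.
∂h/∂p = 12(p - 3)(p + 1)(p + 4); at p=4 this is 480, so p decreases.
∂h/∂q = -24(q - 4)(q + 2)(q + 3); at q=-1 this is 240, so q decreases.
p converges to its nearest critical value 3 (a local min of the p-part); q converges to -2. The iterate converges to (3, -2).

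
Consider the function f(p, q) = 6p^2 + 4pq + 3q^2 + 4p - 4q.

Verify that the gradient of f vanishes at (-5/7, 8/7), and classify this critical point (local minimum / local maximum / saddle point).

∇f = (12p + 4q + 4, 4p + 6q - 4); substituting (-5/7, 8/7) gives ∇f = (0, 0), so (-5/7, 8/7) is indeed a critical point.
The Hessian of f is constant: H = [[12, 4], [4, 6]].
det(H) = 12·6 − 4² = 56.
det(H) > 0 and tr(H) = 18 > 0, so H is positive definite and the point is a local minimum.

local minimum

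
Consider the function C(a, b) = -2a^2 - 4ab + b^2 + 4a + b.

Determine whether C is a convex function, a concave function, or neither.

C is quadratic, so its Hessian is the constant matrix H = [[-4, -4], [-4, 2]].
det(H) = -24, tr(H) = -2.
det(H) < 0, so H is indefinite: neither convex nor concave.

neither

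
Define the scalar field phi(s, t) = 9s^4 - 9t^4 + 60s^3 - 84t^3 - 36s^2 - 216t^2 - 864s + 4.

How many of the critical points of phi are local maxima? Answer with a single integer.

2

phi separates as a function of s plus a function of t, so ∇phi=0 decouples.
∂phi/∂s = 36(s - 2)(s + 3)(s + 4) = 0 at s ∈ {-4, -3, 2}; ∂phi/∂t = -36t(t + 3)(t + 4) = 0 at t ∈ {-4, -3, 0}.
The Hessian is diagonal: diag(phi_ss, phi_tt). Second derivatives: phi_ss(-4)=216, phi_ss(-3)=-180, phi_ss(2)=1080; phi_tt(-4)=-144, phi_tt(-3)=108, phi_tt(0)=-432.
Local maxima occur where both diagonal entries negative: (-3, -4), (-3, 0). Count: 2.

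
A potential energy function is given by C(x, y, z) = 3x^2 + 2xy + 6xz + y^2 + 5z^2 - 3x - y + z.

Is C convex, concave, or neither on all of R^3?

C is quadratic, so its Hessian is the constant matrix H = [[6, 2, 6], [2, 2, 0], [6, 0, 10]].
Leading principal minors: 6, 8, 8.
All positive ⇒ H ≻ 0 ⇒ convex.

convex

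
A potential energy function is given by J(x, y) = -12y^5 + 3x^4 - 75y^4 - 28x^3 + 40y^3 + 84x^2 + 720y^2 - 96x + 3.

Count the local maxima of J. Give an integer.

2

J separates as a function of x plus a function of y, so ∇J=0 decouples.
∂J/∂x = 12(x - 4)(x - 2)(x - 1) = 0 at x ∈ {1, 2, 4}; ∂J/∂y = -60y(y - 2)(y + 3)(y + 4) = 0 at y ∈ {-4, -3, 0, 2}.
The Hessian is diagonal: diag(J_xx, J_yy). Second derivatives: J_xx(1)=36, J_xx(2)=-24, J_xx(4)=72; J_yy(-4)=1440, J_yy(-3)=-900, J_yy(0)=1440, J_yy(2)=-3600.
Local maxima occur where both diagonal entries negative: (2, -3), (2, 2). Count: 2.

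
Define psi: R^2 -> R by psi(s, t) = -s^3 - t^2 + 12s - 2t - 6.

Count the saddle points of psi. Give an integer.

psi separates as a function of s plus a function of t, so ∇psi=0 decouples.
∂psi/∂s = -3(s - 2)(s + 2) = 0 at s ∈ {-2, 2}; ∂psi/∂t = -2(t + 1) = 0 at t ∈ {-1}.
The Hessian is diagonal: diag(psi_ss, psi_tt). Second derivatives: psi_ss(-2)=12, psi_ss(2)=-12; psi_tt(-1)=-2.
Saddle points occur where the two diagonal entries have opposite signs: (-2, -1). Count: 1.

1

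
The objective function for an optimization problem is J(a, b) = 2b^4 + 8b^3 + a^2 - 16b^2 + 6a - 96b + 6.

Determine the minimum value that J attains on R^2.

J(a,b) separates as P(a) + Q(b) + 6, so its minimum is min P + min Q + 6.
P'(a) = 2a + 6 vanishes at a ∈ {-3}; Q'(b) = 8(b - 2)(b + 2)(b + 3) vanishes at b ∈ {-3, -2, 2}.
Local minima of P (where P''>0): P(-3)=-9. Local minima of Q: Q(-3)=90, Q(2)=-160.
So the global minimum of J is P(-3) + Q(2) + 6 = -9 − 160 + 6 = -163, attained at (-3, 2).

-163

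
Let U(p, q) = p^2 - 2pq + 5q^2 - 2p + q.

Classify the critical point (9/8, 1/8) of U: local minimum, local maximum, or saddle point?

The Hessian of U is constant: H = [[2, -2], [-2, 10]].
det(H) = 2·10 − (-2)² = 16.
det(H) > 0 and tr(H) = 12 > 0, so H is positive definite and the point is a local minimum.

local minimum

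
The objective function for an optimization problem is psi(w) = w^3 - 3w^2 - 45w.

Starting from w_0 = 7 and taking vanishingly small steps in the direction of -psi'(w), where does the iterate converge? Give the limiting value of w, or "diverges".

psi'(w) = 3(w - 5)(w + 3), so psi'(7) = 60.
Gradient descent moves in the -psi' direction, i.e. w is decreasing.
The nearest critical point in that direction is w = 5, where psi'' = 24 > 0 (a local minimum). The iterate converges there.

5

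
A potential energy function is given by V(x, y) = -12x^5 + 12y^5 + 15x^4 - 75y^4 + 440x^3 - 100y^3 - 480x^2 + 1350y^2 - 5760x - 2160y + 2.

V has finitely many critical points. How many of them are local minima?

4

V separates as a function of x plus a function of y, so ∇V=0 decouples.
∂V/∂x = -60(x - 4)(x - 3)(x + 2)(x + 4) = 0 at x ∈ {-4, -2, 3, 4}; ∂V/∂y = 60(y - 4)(y - 3)(y - 1)(y + 3) = 0 at y ∈ {-3, 1, 3, 4}.
The Hessian is diagonal: diag(V_xx, V_yy). Second derivatives: V_xx(-4)=6720, V_xx(-2)=-3600, V_xx(3)=2100, V_xx(4)=-2880; V_yy(-3)=-10080, V_yy(1)=1440, V_yy(3)=-720, V_yy(4)=1260.
Local minima occur where both diagonal entries positive: (-4, 1), (-4, 4), (3, 1), (3, 4). Count: 4.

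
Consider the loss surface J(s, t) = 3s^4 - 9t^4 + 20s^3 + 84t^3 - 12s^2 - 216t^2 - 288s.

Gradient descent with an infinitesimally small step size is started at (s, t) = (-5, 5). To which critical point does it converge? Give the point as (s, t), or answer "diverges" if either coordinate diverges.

J is separable, so gradient descent decouples: s follows -∂J/∂s, t follows -∂J/∂t.
∂J/∂s = 12(s - 2)(s + 3)(s + 4); at s=-5 this is -168, so s increases.
∂J/∂t = -36t(t - 4)(t - 3); at t=5 this is -360, so t increases.
The t-coordinate has no critical point in that direction and runs off to infinity.

diverges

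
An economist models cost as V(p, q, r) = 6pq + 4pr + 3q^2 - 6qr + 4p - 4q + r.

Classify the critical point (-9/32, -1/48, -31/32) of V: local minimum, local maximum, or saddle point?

saddle point

The Hessian is constant: H = [[0, 6, 4], [6, 6, -6], [4, -6, 0]].
Leading principal minors: Δ₁ = 0, Δ₂ = -36, Δ₃ = -384.
The minors fit neither the all-positive nor the alternating-sign pattern, so H is indefinite: a saddle point.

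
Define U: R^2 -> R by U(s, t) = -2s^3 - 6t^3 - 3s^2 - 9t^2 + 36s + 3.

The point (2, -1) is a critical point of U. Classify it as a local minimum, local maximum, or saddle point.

The mixed partial ∂²U/∂s∂t is 0, so the Hessian at any point is diag(U_ss, U_tt) = diag(-6(2s + 1), -18(2t + 1)).
At (2, -1): H = diag(-30, 18).
The eigenvalues have opposite signs, so H is indefinite: a saddle point.

saddle point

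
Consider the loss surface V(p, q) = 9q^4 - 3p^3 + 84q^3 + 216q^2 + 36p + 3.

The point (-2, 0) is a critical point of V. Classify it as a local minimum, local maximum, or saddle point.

local minimum

The mixed partial ∂²V/∂p∂q is 0, so the Hessian at any point is diag(V_pp, V_qq) = diag(-18p, 36(3q^2 + 14q + 12)).
At (-2, 0): H = diag(36, 432).
Both eigenvalues are positive, so H is positive definite: a local minimum.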